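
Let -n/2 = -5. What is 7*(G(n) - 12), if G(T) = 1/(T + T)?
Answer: -1673/20 ≈ -83.650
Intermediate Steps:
n = 10 (n = -2*(-5) = 10)
G(T) = 1/(2*T)
7*(G(n) - 12) = 7*((1/2)/10 - 12) = 7*((1/2)*(1/10) - 12) = 7*(1/20 - 12) = 7*(-239/20) = -1673/20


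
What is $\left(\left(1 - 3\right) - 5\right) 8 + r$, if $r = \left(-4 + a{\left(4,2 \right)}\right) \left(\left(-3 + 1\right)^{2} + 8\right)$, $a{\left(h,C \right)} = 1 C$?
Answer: $-80$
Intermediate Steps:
$a{\left(h,C \right)} = C$
$r = -24$ ($r = \left(-4 + 2\right) \left(\left(-3 + 1\right)^{2} + 8\right) = - 2 \left(\left(-2\right)^{2} + 8\right) = - 2 \left(4 + 8\right) = \left(-2\right) 12 = -24$)
$\left(\left(1 - 3\right) - 5\right) 8 + r = \left(\left(1 - 3\right) - 5\right) 8 - 24 = \left(-2 - 5\right) 8 - 24 = \left(-7\right) 8 - 24 = -56 - 24 = -80$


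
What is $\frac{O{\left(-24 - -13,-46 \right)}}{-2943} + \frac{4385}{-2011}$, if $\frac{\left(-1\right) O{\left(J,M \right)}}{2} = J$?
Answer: $- \frac{12949297}{5918373} \approx -2.188$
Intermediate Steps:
$O{\left(J,M \right)} = - 2 J$
$\frac{O{\left(-24 - -13,-46 \right)}}{-2943} + \frac{4385}{-2011} = \frac{\left(-2\right) \left(-24 - -13\right)}{-2943} + \frac{4385}{-2011} = - 2 \left(-24 + 13\right) \left(- \frac{1}{2943}\right) + 4385 \left(- \frac{1}{2011}\right) = \left(-2\right) \left(-11\right) \left(- \frac{1}{2943}\right) - \frac{4385}{2011} = 22 \left(- \frac{1}{2943}\right) - \frac{4385}{2011} = - \frac{22}{2943} - \frac{4385}{2011} = - \frac{12949297}{5918373}$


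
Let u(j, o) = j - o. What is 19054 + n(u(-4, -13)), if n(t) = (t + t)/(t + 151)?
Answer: 1524329/80 ≈ 19054.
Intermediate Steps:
n(t) = 2*t/(151 + t) (n(t) = (2*t)/(151 + t) = 2*t/(151 + t))
19054 + n(u(-4, -13)) = 19054 + 2*(-4 - 1*(-13))/(151 + (-4 - 1*(-13))) = 19054 + 2*(-4 + 13)/(151 + (-4 + 13)) = 19054 + 2*9/(151 + 9) = 19054 + 2*9/160 = 19054 + 2*9*(1/160) = 19054 + 9/80 = 1524329/80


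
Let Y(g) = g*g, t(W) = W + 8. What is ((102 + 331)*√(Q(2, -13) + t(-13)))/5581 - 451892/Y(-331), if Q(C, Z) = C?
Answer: -451892/109561 + 433*I*√3/5581 ≈ -4.1246 + 0.13438*I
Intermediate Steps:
t(W) = 8 + W
Y(g) = g²
((102 + 331)*√(Q(2, -13) + t(-13)))/5581 - 451892/Y(-331) = ((102 + 331)*√(2 + (8 - 13)))/5581 - 451892/((-331)²) = (433*√(2 - 5))*(1/5581) - 451892/109561 = (433*√(-3))*(1/5581) - 451892*1/109561 = (433*(I*√3))*(1/5581) - 451892/109561 = (433*I*√3)*(1/5581) - 451892/109561 = 433*I*√3/5581 - 451892/109561 = -451892/109561 + 433*I*√3/5581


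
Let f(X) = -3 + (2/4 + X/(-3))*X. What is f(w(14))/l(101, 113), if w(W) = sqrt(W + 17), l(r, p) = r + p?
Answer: -20/321 + sqrt(31)/428 ≈ -0.049296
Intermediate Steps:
l(r, p) = p + r
w(W) = sqrt(17 + W)
f(X) = -3 + X*(1/2 - X/3) (f(X) = -3 + (2*(1/4) + X*(-1/3))*X = -3 + (1/2 - X/3)*X = -3 + X*(1/2 - X/3))
f(w(14))/l(101, 113) = (-3 + sqrt(17 + 14)/2 - (sqrt(17 + 14))**2/3)/(113 + 101) = (-3 + sqrt(31)/2 - (sqrt(31))**2/3)/214 = (-3 + sqrt(31)/2 - 1/3*31)*(1/214) = (-3 + sqrt(31)/2 - 31/3)*(1/214) = (-40/3 + sqrt(31)/2)*(1/214) = -20/321 + sqrt(31)/428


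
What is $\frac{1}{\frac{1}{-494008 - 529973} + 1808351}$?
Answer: $\frac{1023981}{1851717065330} \approx 5.5299 \cdot 10^{-7}$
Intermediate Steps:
$\frac{1}{\frac{1}{-494008 - 529973} + 1808351} = \frac{1}{\frac{1}{-1023981} + 1808351} = \frac{1}{- \frac{1}{1023981} + 1808351} = \frac{1}{\frac{1851717065330}{1023981}} = \frac{1023981}{1851717065330}$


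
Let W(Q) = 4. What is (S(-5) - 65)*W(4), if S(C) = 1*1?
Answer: -256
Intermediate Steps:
S(C) = 1
(S(-5) - 65)*W(4) = (1 - 65)*4 = -64*4 = -256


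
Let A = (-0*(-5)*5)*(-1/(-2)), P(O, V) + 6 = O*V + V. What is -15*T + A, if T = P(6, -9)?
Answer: 1035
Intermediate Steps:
P(O, V) = -6 + V + O*V (P(O, V) = -6 + (O*V + V) = -6 + (V + O*V) = -6 + V + O*V)
T = -69 (T = -6 - 9 + 6*(-9) = -6 - 9 - 54 = -69)
A = 0 (A = (-0*5)*(-1*(-½)) = -1*0*(½) = 0*(½) = 0)
-15*T + A = -15*(-69) + 0 = 1035 + 0 = 1035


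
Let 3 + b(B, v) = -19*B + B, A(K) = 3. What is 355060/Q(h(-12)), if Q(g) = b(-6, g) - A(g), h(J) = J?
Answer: 177530/51 ≈ 3481.0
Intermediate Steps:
b(B, v) = -3 - 18*B (b(B, v) = -3 + (-19*B + B) = -3 - 18*B)
Q(g) = 102 (Q(g) = (-3 - 18*(-6)) - 1*3 = (-3 + 108) - 3 = 105 - 3 = 102)
355060/Q(h(-12)) = 355060/102 = 355060*(1/102) = 177530/51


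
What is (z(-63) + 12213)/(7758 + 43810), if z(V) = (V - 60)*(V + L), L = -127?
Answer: 35583/51568 ≈ 0.69002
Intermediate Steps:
z(V) = (-127 + V)*(-60 + V) (z(V) = (V - 60)*(V - 127) = (-60 + V)*(-127 + V) = (-127 + V)*(-60 + V))
(z(-63) + 12213)/(7758 + 43810) = ((7620 + (-63)² - 187*(-63)) + 12213)/(7758 + 43810) = ((7620 + 3969 + 11781) + 12213)/51568 = (23370 + 12213)*(1/51568) = 35583*(1/51568) = 35583/51568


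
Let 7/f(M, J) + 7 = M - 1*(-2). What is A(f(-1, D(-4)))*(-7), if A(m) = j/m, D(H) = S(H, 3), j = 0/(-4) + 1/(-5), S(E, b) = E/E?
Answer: -6/5 ≈ -1.2000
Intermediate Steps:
S(E, b) = 1
j = -1/5 (j = 0*(-1/4) + 1*(-1/5) = 0 - 1/5 = -1/5 ≈ -0.20000)
D(H) = 1
f(M, J) = 7/(-5 + M) (f(M, J) = 7/(-7 + (M - 1*(-2))) = 7/(-7 + (M + 2)) = 7/(-7 + (2 + M)) = 7/(-5 + M))
A(m) = -1/(5*m)
A(f(-1, D(-4)))*(-7) = -1/(5*(7/(-5 - 1)))*(-7) = -1/(5*(7/(-6)))*(-7) = -1/(5*(7*(-1/6)))*(-7) = -1/(5*(-7/6))*(-7) = -1/5*(-6/7)*(-7) = (6/35)*(-7) = -6/5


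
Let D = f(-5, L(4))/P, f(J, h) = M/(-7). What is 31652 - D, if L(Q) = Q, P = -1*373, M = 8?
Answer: 82643364/2611 ≈ 31652.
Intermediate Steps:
P = -373
f(J, h) = -8/7 (f(J, h) = 8/(-7) = 8*(-⅐) = -8/7)
D = 8/2611 (D = -8/7/(-373) = -8/7*(-1/373) = 8/2611 ≈ 0.0030640)
31652 - D = 31652 - 1*8/2611 = 31652 - 8/2611 = 82643364/2611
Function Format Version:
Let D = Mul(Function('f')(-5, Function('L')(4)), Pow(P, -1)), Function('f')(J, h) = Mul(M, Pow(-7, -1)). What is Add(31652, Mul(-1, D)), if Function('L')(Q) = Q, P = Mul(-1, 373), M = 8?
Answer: Rational(82643364, 2611) ≈ 31652.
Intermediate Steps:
P = -373
Function('f')(J, h) = Rational(-8, 7) (Function('f')(J, h) = Mul(8, Pow(-7, -1)) = Mul(8, Rational(-1, 7)) = Rational(-8, 7))
D = Rational(8, 2611) (D = Mul(Rational(-8, 7), Pow(-373, -1)) = Mul(Rational(-8, 7), Rational(-1, 373)) = Rational(8, 2611) ≈ 0.0030640)
Add(31652, Mul(-1, D)) = Add(31652, Mul(-1, Rational(8, 2611))) = Add(31652, Rational(-8, 2611)) = Rational(82643364, 2611)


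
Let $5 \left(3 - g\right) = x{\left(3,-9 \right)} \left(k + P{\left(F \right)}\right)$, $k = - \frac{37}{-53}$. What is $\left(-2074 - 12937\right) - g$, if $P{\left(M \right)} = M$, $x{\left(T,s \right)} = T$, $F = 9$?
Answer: $- \frac{3977168}{265} \approx -15008.0$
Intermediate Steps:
$k = \frac{37}{53}$ ($k = \left(-37\right) \left(- \frac{1}{53}\right) = \frac{37}{53} \approx 0.69811$)
$g = - \frac{747}{265}$ ($g = 3 - \frac{3 \left(\frac{37}{53} + 9\right)}{5} = 3 - \frac{3 \cdot \frac{514}{53}}{5} = 3 - \frac{1542}{265} = - \frac{747}{265} \approx -2.8189$)
$\left(-2074 - 12937\right) - g = \left(-2074 - 12937\right) - - \frac{747}{265} = -15011 + \frac{747}{265} = - \frac{3977168}{265}$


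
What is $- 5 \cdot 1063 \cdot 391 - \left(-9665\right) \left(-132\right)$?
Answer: $-3353945$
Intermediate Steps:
$- 5 \cdot 1063 \cdot 391 - \left(-9665\right) \left(-132\right) = \left(-5\right) 415633 - 1275780 = -2078165 - 1275780 = -3353945$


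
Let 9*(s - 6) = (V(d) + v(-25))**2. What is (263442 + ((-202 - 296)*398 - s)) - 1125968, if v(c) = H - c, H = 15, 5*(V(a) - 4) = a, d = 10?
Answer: -9548740/9 ≈ -1.0610e+6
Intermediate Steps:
V(a) = 4 + a/5
v(c) = 15 - c
s = 2170/9 (s = 6 + ((4 + (1/5)*10) + (15 - 1*(-25)))**2/9 = 6 + ((4 + 2) + (15 + 25))**2/9 = 6 + (6 + 40)**2/9 = 6 + (1/9)*46**2 = 6 + (1/9)*2116 = 6 + 2116/9 = 2170/9 ≈ 241.11)
(263442 + ((-202 - 296)*398 - s)) - 1125968 = (263442 + ((-202 - 296)*398 - 1*2170/9)) - 1125968 = (263442 + (-498*398 - 2170/9)) - 1125968 = (263442 + (-198204 - 2170/9)) - 1125968 = (263442 - 1786006/9) - 1125968 = 584972/9 - 1125968 = -9548740/9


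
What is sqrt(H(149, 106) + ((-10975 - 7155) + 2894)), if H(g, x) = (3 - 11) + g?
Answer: I*sqrt(15095) ≈ 122.86*I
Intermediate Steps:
H(g, x) = -8 + g
sqrt(H(149, 106) + ((-10975 - 7155) + 2894)) = sqrt((-8 + 149) + ((-10975 - 7155) + 2894)) = sqrt(141 + (-18130 + 2894)) = sqrt(141 - 15236) = sqrt(-15095) = I*sqrt(15095)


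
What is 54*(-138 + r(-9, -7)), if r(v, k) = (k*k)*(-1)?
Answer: -10098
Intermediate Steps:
r(v, k) = -k**2 (r(v, k) = k**2*(-1) = -k**2)
54*(-138 + r(-9, -7)) = 54*(-138 - 1*(-7)**2) = 54*(-138 - 1*49) = 54*(-138 - 49) = 54*(-187) = -10098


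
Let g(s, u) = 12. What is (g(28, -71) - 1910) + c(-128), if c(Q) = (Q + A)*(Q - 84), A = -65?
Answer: 39018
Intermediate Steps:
c(Q) = (-84 + Q)*(-65 + Q) (c(Q) = (Q - 65)*(Q - 84) = (-65 + Q)*(-84 + Q) = (-84 + Q)*(-65 + Q))
(g(28, -71) - 1910) + c(-128) = (12 - 1910) + (5460 + (-128)² - 149*(-128)) = -1898 + (5460 + 16384 + 19072) = -1898 + 40916 = 39018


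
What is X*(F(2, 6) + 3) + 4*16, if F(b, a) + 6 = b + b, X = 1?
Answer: 65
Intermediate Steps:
F(b, a) = -6 + 2*b (F(b, a) = -6 + (b + b) = -6 + 2*b)
X*(F(2, 6) + 3) + 4*16 = 1*((-6 + 2*2) + 3) + 4*16 = 1*((-6 + 4) + 3) + 64 = 1*(-2 + 3) + 64 = 1*1 + 64 = 1 + 64 = 65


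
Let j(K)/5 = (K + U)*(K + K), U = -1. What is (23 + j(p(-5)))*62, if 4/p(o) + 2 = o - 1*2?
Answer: 147746/81 ≈ 1824.0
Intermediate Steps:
p(o) = 4/(-4 + o) (p(o) = 4/(-2 + (o - 1*2)) = 4/(-2 + (o - 2)) = 4/(-2 + (-2 + o)) = 4/(-4 + o))
j(K) = 10*K*(-1 + K) (j(K) = 5*((K - 1)*(K + K)) = 5*((-1 + K)*(2*K)) = 5*(2*K*(-1 + K)) = 10*K*(-1 + K))
(23 + j(p(-5)))*62 = (23 + 10*(4/(-4 - 5))*(-1 + 4/(-4 - 5)))*62 = (23 + 10*(4/(-9))*(-1 + 4/(-9)))*62 = (23 + 10*(4*(-⅑))*(-1 + 4*(-⅑)))*62 = (23 + 10*(-4/9)*(-1 - 4/9))*62 = (23 + 10*(-4/9)*(-13/9))*62 = (23 + 520/81)*62 = (2383/81)*62 = 147746/81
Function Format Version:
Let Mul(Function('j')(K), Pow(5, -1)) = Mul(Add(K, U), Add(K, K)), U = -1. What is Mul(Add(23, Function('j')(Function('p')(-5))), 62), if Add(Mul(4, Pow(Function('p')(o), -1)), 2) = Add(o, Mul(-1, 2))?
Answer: Rational(147746, 81) ≈ 1824.0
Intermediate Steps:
Function('p')(o) = Mul(4, Pow(Add(-4, o), -1)) (Function('p')(o) = Mul(4, Pow(Add(-2, Add(o, Mul(-1, 2))), -1)) = Mul(4, Pow(Add(-2, Add(o, -2)), -1)) = Mul(4, Pow(Add(-2, Add(-2, o)), -1)) = Mul(4, Pow(Add(-4, o), -1)))
Function('j')(K) = Mul(10, K, Add(-1, K)) (Function('j')(K) = Mul(5, Mul(Add(K, -1), Add(K, K))) = Mul(5, Mul(Add(-1, K), Mul(2, K))) = Mul(5, Mul(2, K, Add(-1, K))) = Mul(10, K, Add(-1, K)))
Mul(Add(23, Function('j')(Function('p')(-5))), 62) = Mul(Add(23, Mul(10, Mul(4, Pow(Add(-4, -5), -1)), Add(-1, Mul(4, Pow(Add(-4, -5), -1))))), 62) = Mul(Add(23, Mul(10, Mul(4, Pow(-9, -1)), Add(-1, Mul(4, Pow(-9, -1))))), 62) = Mul(Add(23, Mul(10, Mul(4, Rational(-1, 9)), Add(-1, Mul(4, Rational(-1, 9))))), 62) = Mul(Add(23, Mul(10, Rational(-4, 9), Add(-1, Rational(-4, 9)))), 62) = Mul(Add(23, Mul(10, Rational(-4, 9), Rational(-13, 9))), 62) = Mul(Add(23, Rational(520, 81)), 62) = Mul(Rational(2383, 81), 62) = Rational(147746, 81)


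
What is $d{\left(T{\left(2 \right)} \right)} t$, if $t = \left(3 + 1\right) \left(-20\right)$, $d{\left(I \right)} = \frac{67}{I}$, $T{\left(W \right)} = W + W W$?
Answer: $- \frac{2680}{3} \approx -893.33$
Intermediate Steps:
$T{\left(W \right)} = W + W^{2}$
$t = -80$ ($t = 4 \left(-20\right) = -80$)
$d{\left(T{\left(2 \right)} \right)} t = \frac{67}{2 \left(1 + 2\right)} \left(-80\right) = \frac{67}{2 \cdot 3} \left(-80\right) = \frac{67}{6} \left(-80\right) = - \frac{2680}{3}$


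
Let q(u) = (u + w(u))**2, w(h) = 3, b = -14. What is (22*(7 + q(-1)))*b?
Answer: -3388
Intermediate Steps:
q(u) = (3 + u)**2 (q(u) = (u + 3)**2 = (3 + u)**2)
(22*(7 + q(-1)))*b = (22*(7 + (3 - 1)**2))*(-14) = (22*(7 + 2**2))*(-14) = (22*(7 + 4))*(-14) = (22*11)*(-14) = 242*(-14) = -3388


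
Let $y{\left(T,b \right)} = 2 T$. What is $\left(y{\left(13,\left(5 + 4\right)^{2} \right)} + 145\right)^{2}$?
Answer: $29241$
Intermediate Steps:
$\left(y{\left(13,\left(5 + 4\right)^{2} \right)} + 145\right)^{2} = \left(2 \cdot 13 + 145\right)^{2} = \left(26 + 145\right)^{2} = 171^{2} = 29241$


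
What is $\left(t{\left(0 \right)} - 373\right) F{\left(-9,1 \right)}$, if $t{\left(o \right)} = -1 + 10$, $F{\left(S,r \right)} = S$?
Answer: $3276$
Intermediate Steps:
$t{\left(o \right)} = 9$
$\left(t{\left(0 \right)} - 373\right) F{\left(-9,1 \right)} = \left(9 - 373\right) \left(-9\right) = \left(-364\right) \left(-9\right) = 3276$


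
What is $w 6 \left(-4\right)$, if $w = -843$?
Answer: $20232$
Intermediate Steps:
$w 6 \left(-4\right) = - 843 \cdot 6 \left(-4\right) = \left(-843\right) \left(-24\right) = 20232$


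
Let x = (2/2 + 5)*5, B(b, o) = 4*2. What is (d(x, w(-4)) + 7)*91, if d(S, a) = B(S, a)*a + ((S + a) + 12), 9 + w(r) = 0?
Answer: -2912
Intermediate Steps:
w(r) = -9 (w(r) = -9 + 0 = -9)
B(b, o) = 8
x = 30 (x = (2*(1/2) + 5)*5 = (1 + 5)*5 = 6*5 = 30)
d(S, a) = 12 + S + 9*a (d(S, a) = 8*a + ((S + a) + 12) = 8*a + (12 + S + a) = 12 + S + 9*a)
(d(x, w(-4)) + 7)*91 = ((12 + 30 + 9*(-9)) + 7)*91 = ((12 + 30 - 81) + 7)*91 = (-39 + 7)*91 = -32*91 = -2912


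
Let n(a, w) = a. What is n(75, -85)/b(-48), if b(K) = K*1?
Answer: -25/16 ≈ -1.5625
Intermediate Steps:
b(K) = K
n(75, -85)/b(-48) = 75/(-48) = 75*(-1/48) = -25/16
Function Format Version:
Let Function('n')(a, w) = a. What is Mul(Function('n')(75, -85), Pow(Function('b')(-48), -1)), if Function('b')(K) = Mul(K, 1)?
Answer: Rational(-25, 16) ≈ -1.5625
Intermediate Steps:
Function('b')(K) = K
Mul(Function('n')(75, -85), Pow(Function('b')(-48), -1)) = Mul(75, Pow(-48, -1)) = Mul(75, Rational(-1, 48)) = Rational(-25, 16)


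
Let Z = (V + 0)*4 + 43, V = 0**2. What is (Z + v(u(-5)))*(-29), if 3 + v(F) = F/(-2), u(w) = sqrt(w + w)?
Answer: -1160 + 29*I*sqrt(10)/2 ≈ -1160.0 + 45.853*I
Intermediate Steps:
u(w) = sqrt(2)*sqrt(w) (u(w) = sqrt(2*w) = sqrt(2)*sqrt(w))
V = 0
Z = 43 (Z = (0 + 0)*4 + 43 = 0*4 + 43 = 0 + 43 = 43)
v(F) = -3 - F/2 (v(F) = -3 + F/(-2) = -3 + F*(-1/2) = -3 - F/2)
(Z + v(u(-5)))*(-29) = (43 + (-3 - sqrt(2)*sqrt(-5)/2))*(-29) = (43 + (-3 - sqrt(2)*I*sqrt(5)/2))*(-29) = (43 + (-3 - I*sqrt(10)/2))*(-29) = (40 - I*sqrt(10)/2)*(-29) = -1160 + 29*I*sqrt(10)/2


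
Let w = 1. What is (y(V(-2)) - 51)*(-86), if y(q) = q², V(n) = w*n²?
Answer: 3010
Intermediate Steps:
V(n) = n² (V(n) = 1*n² = n²)
(y(V(-2)) - 51)*(-86) = (((-2)²)² - 51)*(-86) = (4² - 51)*(-86) = (16 - 51)*(-86) = -35*(-86) = 3010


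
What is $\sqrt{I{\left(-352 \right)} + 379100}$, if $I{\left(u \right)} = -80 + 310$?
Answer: $\sqrt{379330} \approx 615.9$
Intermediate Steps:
$I{\left(u \right)} = 230$
$\sqrt{I{\left(-352 \right)} + 379100} = \sqrt{230 + 379100} = \sqrt{379330}$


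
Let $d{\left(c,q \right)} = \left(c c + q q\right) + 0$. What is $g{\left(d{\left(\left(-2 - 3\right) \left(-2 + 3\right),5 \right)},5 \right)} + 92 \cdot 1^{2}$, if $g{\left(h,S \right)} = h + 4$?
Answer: $146$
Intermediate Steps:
$d{\left(c,q \right)} = c^{2} + q^{2}$ ($d{\left(c,q \right)} = \left(c^{2} + q^{2}\right) + 0 = c^{2} + q^{2}$)
$g{\left(h,S \right)} = 4 + h$
$g{\left(d{\left(\left(-2 - 3\right) \left(-2 + 3\right),5 \right)},5 \right)} + 92 \cdot 1^{2} = \left(4 + \left(\left(\left(-2 - 3\right) \left(-2 + 3\right)\right)^{2} + 5^{2}\right)\right) + 92 \cdot 1^{2} = \left(4 + \left(\left(\left(-5\right) 1\right)^{2} + 25\right)\right) + 92 \cdot 1 = \left(4 + \left(\left(-5\right)^{2} + 25\right)\right) + 92 = \left(4 + \left(25 + 25\right)\right) + 92 = \left(4 + 50\right) + 92 = 54 + 92 = 146$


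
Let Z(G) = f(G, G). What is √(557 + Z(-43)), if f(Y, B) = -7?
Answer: 5*√22 ≈ 23.452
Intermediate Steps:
Z(G) = -7
√(557 + Z(-43)) = √(557 - 7) = √550 = 5*√22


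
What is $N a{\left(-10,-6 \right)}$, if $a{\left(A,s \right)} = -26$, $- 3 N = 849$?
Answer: $7358$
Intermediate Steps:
$N = -283$ ($N = \left(- \frac{1}{3}\right) 849 = -283$)
$N a{\left(-10,-6 \right)} = \left(-283\right) \left(-26\right) = 7358$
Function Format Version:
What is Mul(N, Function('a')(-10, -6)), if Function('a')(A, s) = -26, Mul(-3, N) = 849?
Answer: 7358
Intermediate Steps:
N = -283 (N = Mul(Rational(-1, 3), 849) = -283)
Mul(N, Function('a')(-10, -6)) = Mul(-283, -26) = 7358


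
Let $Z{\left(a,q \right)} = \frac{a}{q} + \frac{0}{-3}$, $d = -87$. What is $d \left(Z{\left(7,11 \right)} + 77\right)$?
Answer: $- \frac{74298}{11} \approx -6754.4$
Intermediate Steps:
$Z{\left(a,q \right)} = \frac{a}{q}$ ($Z{\left(a,q \right)} = \frac{a}{q} + 0 \left(- \frac{1}{3}\right) = \frac{a}{q} + 0 = \frac{a}{q}$)
$d \left(Z{\left(7,11 \right)} + 77\right) = - 87 \left(\frac{7}{11} + 77\right) = \left(-87\right) \frac{854}{11} = - \frac{74298}{11}$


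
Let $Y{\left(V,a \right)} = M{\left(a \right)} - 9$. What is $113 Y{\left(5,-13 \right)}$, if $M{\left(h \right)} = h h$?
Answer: $18080$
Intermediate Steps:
$M{\left(h \right)} = h^{2}$
$Y{\left(V,a \right)} = -9 + a^{2}$ ($Y{\left(V,a \right)} = a^{2} - 9 = -9 + a^{2}$)
$113 Y{\left(5,-13 \right)} = 113 \left(-9 + \left(-13\right)^{2}\right) = 113 \left(-9 + 169\right) = 113 \cdot 160 = 18080$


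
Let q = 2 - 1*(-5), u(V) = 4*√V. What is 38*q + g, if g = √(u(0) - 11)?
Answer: 266 + I*√11 ≈ 266.0 + 3.3166*I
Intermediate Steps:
g = I*√11 (g = √(4*√0 - 11) = √(4*0 - 11) = √(0 - 11) = √(-11) = I*√11 ≈ 3.3166*I)
q = 7 (q = 2 + 5 = 7)
38*q + g = 38*7 + I*√11 = 266 + I*√11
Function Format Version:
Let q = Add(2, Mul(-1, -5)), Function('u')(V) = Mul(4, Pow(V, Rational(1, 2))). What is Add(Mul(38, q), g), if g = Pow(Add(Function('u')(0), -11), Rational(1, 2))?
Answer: Add(266, Mul(I, Pow(11, Rational(1, 2)))) ≈ Add(266.00, Mul(3.3166, I))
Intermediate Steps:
g = Mul(I, Pow(11, Rational(1, 2))) (g = Pow(Add(Mul(4, Pow(0, Rational(1, 2))), -11), Rational(1, 2)) = Pow(Add(Mul(4, 0), -11), Rational(1, 2)) = Pow(Add(0, -11), Rational(1, 2)) = Pow(-11, Rational(1, 2)) = Mul(I, Pow(11, Rational(1, 2))) ≈ Mul(3.3166, I))
q = 7 (q = Add(2, 5) = 7)
Add(Mul(38, q), g) = Add(Mul(38, 7), Mul(I, Pow(11, Rational(1, 2)))) = Add(266, Mul(I, Pow(11, Rational(1, 2))))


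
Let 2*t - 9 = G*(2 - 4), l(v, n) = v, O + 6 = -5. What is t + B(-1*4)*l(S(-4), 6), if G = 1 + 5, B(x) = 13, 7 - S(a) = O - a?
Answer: 361/2 ≈ 180.50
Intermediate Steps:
O = -11 (O = -6 - 5 = -11)
S(a) = 18 + a (S(a) = 7 - (-11 - a) = 7 + (11 + a) = 18 + a)
G = 6
t = -3/2 (t = 9/2 + (6*(2 - 4))/2 = 9/2 + (6*(-2))/2 = 9/2 + (½)*(-12) = 9/2 - 6 = -3/2 ≈ -1.5000)
t + B(-1*4)*l(S(-4), 6) = -3/2 + 13*(18 - 4) = -3/2 + 13*14 = -3/2 + 182 = 361/2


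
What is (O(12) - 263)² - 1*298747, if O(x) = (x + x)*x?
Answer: -298122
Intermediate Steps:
O(x) = 2*x² (O(x) = (2*x)*x = 2*x²)
(O(12) - 263)² - 1*298747 = (2*12² - 263)² - 1*298747 = (2*144 - 263)² - 298747 = (288 - 263)² - 298747 = 25² - 298747 = 625 - 298747 = -298122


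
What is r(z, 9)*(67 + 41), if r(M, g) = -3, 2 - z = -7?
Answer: -324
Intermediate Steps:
z = 9 (z = 2 - 1*(-7) = 2 + 7 = 9)
r(z, 9)*(67 + 41) = -3*(67 + 41) = -3*108 = -324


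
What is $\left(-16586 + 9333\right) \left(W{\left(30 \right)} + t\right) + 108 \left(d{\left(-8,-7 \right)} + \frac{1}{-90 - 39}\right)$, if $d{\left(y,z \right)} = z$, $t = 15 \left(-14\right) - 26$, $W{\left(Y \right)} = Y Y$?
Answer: $- \frac{207120200}{43} \approx -4.8168 \cdot 10^{6}$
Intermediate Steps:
$W{\left(Y \right)} = Y^{2}$
$t = -236$ ($t = -210 - 26 = -236$)
$\left(-16586 + 9333\right) \left(W{\left(30 \right)} + t\right) + 108 \left(d{\left(-8,-7 \right)} + \frac{1}{-90 - 39}\right) = \left(-16586 + 9333\right) \left(30^{2} - 236\right) + 108 \left(-7 + \frac{1}{-90 - 39}\right) = - 7253 \left(900 - 236\right) + 108 \left(-7 + \frac{1}{-129}\right) = \left(-7253\right) 664 + 108 \left(-7 - \frac{1}{129}\right) = -4815992 + 108 \left(- \frac{904}{129}\right) = -4815992 - \frac{32544}{43} = - \frac{207120200}{43}$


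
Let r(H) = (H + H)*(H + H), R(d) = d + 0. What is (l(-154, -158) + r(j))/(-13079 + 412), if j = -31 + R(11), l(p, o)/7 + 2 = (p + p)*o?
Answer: -342234/12667 ≈ -27.018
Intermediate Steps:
R(d) = d
l(p, o) = -14 + 14*o*p (l(p, o) = -14 + 7*((p + p)*o) = -14 + 7*((2*p)*o) = -14 + 7*(2*o*p) = -14 + 14*o*p)
j = -20 (j = -31 + 11 = -20)
r(H) = 4*H**2 (r(H) = (2*H)*(2*H) = 4*H**2)
(l(-154, -158) + r(j))/(-13079 + 412) = ((-14 + 14*(-158)*(-154)) + 4*(-20)**2)/(-13079 + 412) = ((-14 + 340648) + 4*400)/(-12667) = (340634 + 1600)*(-1/12667) = 342234*(-1/12667) = -342234/12667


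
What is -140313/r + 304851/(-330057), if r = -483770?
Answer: -4817451449/7603413090 ≈ -0.63359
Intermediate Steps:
-140313/r + 304851/(-330057) = -140313/(-483770) + 304851/(-330057) = -140313*(-1/483770) + 304851*(-1/330057) = 140313/483770 - 101617/110019 = -4817451449/7603413090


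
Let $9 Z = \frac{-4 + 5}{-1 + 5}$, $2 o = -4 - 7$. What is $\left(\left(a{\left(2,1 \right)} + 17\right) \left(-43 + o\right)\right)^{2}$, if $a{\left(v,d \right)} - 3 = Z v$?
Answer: $\frac{1226190289}{1296} \approx 9.4613 \cdot 10^{5}$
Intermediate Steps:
$o = - \frac{11}{2}$ ($o = \frac{-4 - 7}{2} = \frac{1}{2} \left(-11\right) = - \frac{11}{2} \approx -5.5$)
$Z = \frac{1}{36}$ ($Z = \frac{\frac{1}{-1 + 5} \left(-4 + 5\right)}{9} = \frac{\frac{1}{4} \cdot 1}{9} = \frac{1}{9} \cdot \frac{1}{4} = \frac{1}{36} \approx 0.027778$)
$a{\left(v,d \right)} = 3 + \frac{v}{36}$
$\left(\left(a{\left(2,1 \right)} + 17\right) \left(-43 + o\right)\right)^{2} = \left(\left(\left(3 + \frac{1}{36} \cdot 2\right) + 17\right) \left(-43 - \frac{11}{2}\right)\right)^{2} = \left(\left(\left(3 + \frac{1}{18}\right) + 17\right) \left(- \frac{97}{2}\right)\right)^{2} = \left(\left(\frac{55}{18} + 17\right) \left(- \frac{97}{2}\right)\right)^{2} = \left(\frac{361}{18} \left(- \frac{97}{2}\right)\right)^{2} = \left(- \frac{35017}{36}\right)^{2} = \frac{1226190289}{1296}$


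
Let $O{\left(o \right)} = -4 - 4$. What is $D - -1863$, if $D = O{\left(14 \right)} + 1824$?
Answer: $3679$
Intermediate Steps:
$O{\left(o \right)} = -8$ ($O{\left(o \right)} = -4 - 4 = -8$)
$D = 1816$ ($D = -8 + 1824 = 1816$)
$D - -1863 = 1816 - -1863 = 1816 + 1863 = 3679$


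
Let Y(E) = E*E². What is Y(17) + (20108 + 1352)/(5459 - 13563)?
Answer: 9948373/2026 ≈ 4910.4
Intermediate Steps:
Y(E) = E³
Y(17) + (20108 + 1352)/(5459 - 13563) = 17³ + (20108 + 1352)/(5459 - 13563) = 4913 + 21460/(-8104) = 4913 + 21460*(-1/8104) = 4913 - 5365/2026 = 9948373/2026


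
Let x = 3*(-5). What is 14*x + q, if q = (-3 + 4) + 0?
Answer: -209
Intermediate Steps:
x = -15
q = 1 (q = 1 + 0 = 1)
14*x + q = 14*(-15) + 1 = -210 + 1 = -209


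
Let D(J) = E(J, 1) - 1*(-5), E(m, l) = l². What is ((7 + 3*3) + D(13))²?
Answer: 484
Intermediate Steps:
D(J) = 6 (D(J) = 1² - 1*(-5) = 1 + 5 = 6)
((7 + 3*3) + D(13))² = ((7 + 3*3) + 6)² = ((7 + 9) + 6)² = (16 + 6)² = 22² = 484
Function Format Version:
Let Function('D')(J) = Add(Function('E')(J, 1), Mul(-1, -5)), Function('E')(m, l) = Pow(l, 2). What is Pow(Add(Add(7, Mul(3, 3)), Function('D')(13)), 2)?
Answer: 484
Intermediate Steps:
Function('D')(J) = 6 (Function('D')(J) = Add(Pow(1, 2), Mul(-1, -5)) = Add(1, 5) = 6)
Pow(Add(Add(7, Mul(3, 3)), Function('D')(13)), 2) = Pow(Add(Add(7, Mul(3, 3)), 6), 2) = Pow(Add(Add(7, 9), 6), 2) = Pow(Add(16, 6), 2) = Pow(22, 2) = 484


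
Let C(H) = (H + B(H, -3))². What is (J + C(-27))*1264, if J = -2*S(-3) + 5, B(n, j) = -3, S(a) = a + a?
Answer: 1159088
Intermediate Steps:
S(a) = 2*a
J = 17 (J = -4*(-3) + 5 = -2*(-6) + 5 = 12 + 5 = 17)
C(H) = (-3 + H)² (C(H) = (H - 3)² = (-3 + H)²)
(J + C(-27))*1264 = (17 + (-3 - 27)²)*1264 = (17 + (-30)²)*1264 = (17 + 900)*1264 = 917*1264 = 1159088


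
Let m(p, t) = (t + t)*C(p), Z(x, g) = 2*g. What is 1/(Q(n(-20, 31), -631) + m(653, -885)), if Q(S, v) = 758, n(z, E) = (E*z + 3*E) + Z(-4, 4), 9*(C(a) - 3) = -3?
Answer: -1/3962 ≈ -0.00025240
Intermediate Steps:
C(a) = 8/3 (C(a) = 3 + (1/9)*(-3) = 3 - 1/3 = 8/3)
m(p, t) = 16*t/3 (m(p, t) = (t + t)*(8/3) = (2*t)*(8/3) = 16*t/3)
n(z, E) = 8 + 3*E + E*z (n(z, E) = (E*z + 3*E) + 2*4 = (3*E + E*z) + 8 = 8 + 3*E + E*z)
1/(Q(n(-20, 31), -631) + m(653, -885)) = 1/(758 + (16/3)*(-885)) = 1/(758 - 4720) = 1/(-3962) = -1/3962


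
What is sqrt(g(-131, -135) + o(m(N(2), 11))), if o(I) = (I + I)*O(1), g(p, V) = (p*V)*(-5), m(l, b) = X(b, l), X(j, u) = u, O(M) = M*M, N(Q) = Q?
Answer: I*sqrt(88421) ≈ 297.36*I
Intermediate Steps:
O(M) = M**2
m(l, b) = l
g(p, V) = -5*V*p (g(p, V) = (V*p)*(-5) = -5*V*p)
o(I) = 2*I (o(I) = (I + I)*1**2 = (2*I)*1 = 2*I)
sqrt(g(-131, -135) + o(m(N(2), 11))) = sqrt(-5*(-135)*(-131) + 2*2) = sqrt(-88425 + 4) = sqrt(-88421) = I*sqrt(88421)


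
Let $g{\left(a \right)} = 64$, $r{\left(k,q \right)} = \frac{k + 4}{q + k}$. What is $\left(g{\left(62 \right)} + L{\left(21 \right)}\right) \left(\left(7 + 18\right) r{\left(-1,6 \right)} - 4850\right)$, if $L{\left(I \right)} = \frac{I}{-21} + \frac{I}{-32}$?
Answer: $- \frac{9645825}{32} \approx -3.0143 \cdot 10^{5}$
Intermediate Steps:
$r{\left(k,q \right)} = \frac{4 + k}{k + q}$
$L{\left(I \right)} = - \frac{53 I}{672}$ ($L{\left(I \right)} = I \left(- \frac{1}{21}\right) + I \left(- \frac{1}{32}\right) = - \frac{I}{21} - \frac{I}{32} = - \frac{53 I}{672}$)
$\left(g{\left(62 \right)} + L{\left(21 \right)}\right) \left(\left(7 + 18\right) r{\left(-1,6 \right)} - 4850\right) = \left(64 - \frac{53}{32}\right) \left(\left(7 + 18\right) \frac{4 - 1}{-1 + 6} - 4850\right) = \left(64 - \frac{53}{32}\right) \left(25 \cdot \frac{1}{5} \cdot 3 - 4850\right) = \frac{1995 \left(25 \cdot \frac{1}{5} \cdot 3 - 4850\right)}{32} = \frac{1995 \left(25 \cdot \frac{3}{5} - 4850\right)}{32} = \frac{1995 \left(15 - 4850\right)}{32} = \frac{1995}{32} \left(-4835\right) = - \frac{9645825}{32}$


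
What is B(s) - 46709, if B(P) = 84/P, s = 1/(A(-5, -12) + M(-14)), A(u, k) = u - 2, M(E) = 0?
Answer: -47297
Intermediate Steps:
A(u, k) = -2 + u
s = -1/7 (s = 1/((-2 - 5) + 0) = 1/(-7 + 0) = 1/(-7) = -1/7 ≈ -0.14286)
B(s) - 46709 = 84/(-1/7) - 46709 = 84*(-7) - 46709 = -588 - 46709 = -47297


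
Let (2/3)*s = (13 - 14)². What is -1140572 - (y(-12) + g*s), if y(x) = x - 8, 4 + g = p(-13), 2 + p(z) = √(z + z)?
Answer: -1140543 - 3*I*√26/2 ≈ -1.1405e+6 - 7.6485*I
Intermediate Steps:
p(z) = -2 + √2*√z (p(z) = -2 + √(z + z) = -2 + √(2*z) = -2 + √2*√z)
g = -6 + I*√26 (g = -4 + (-2 + √2*√(-13)) = -4 + (-2 + √2*(I*√13)) = -4 + (-2 + I*√26) = -6 + I*√26 ≈ -6.0 + 5.099*I)
y(x) = -8 + x
s = 3/2 (s = 3*(13 - 14)²/2 = (3/2)*(-1)² = (3/2)*1 = 3/2 ≈ 1.5000)
-1140572 - (y(-12) + g*s) = -1140572 - ((-8 - 12) + (-6 + I*√26)*(3/2)) = -1140572 - (-20 + (-9 + 3*I*√26/2)) = -1140572 - (-29 + 3*I*√26/2) = -1140572 + (29 - 3*I*√26/2) = -1140543 - 3*I*√26/2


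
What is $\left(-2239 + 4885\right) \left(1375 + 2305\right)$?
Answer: $9737280$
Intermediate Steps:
$\left(-2239 + 4885\right) \left(1375 + 2305\right) = 2646 \cdot 3680 = 9737280$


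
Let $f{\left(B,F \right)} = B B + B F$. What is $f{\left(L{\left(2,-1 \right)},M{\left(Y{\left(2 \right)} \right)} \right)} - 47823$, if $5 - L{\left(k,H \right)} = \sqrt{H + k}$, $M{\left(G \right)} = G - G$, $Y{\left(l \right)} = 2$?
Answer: $-47807$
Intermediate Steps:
$M{\left(G \right)} = 0$
$L{\left(k,H \right)} = 5 - \sqrt{H + k}$
$f{\left(B,F \right)} = B^{2} + B F$
$f{\left(L{\left(2,-1 \right)},M{\left(Y{\left(2 \right)} \right)} \right)} - 47823 = \left(5 - \sqrt{-1 + 2}\right) \left(\left(5 - \sqrt{-1 + 2}\right) + 0\right) - 47823 = \left(5 - \sqrt{1}\right) \left(\left(5 - \sqrt{1}\right) + 0\right) - 47823 = \left(5 - 1\right) \left(\left(5 - 1\right) + 0\right) - 47823 = 4 \left(4 + 0\right) - 47823 = 4 \cdot 4 - 47823 = 16 - 47823 = -47807$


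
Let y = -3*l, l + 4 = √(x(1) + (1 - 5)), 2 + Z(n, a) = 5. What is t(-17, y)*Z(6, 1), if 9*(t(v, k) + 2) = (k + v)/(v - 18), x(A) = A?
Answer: -125/21 + I*√3/35 ≈ -5.9524 + 0.049487*I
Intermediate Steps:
Z(n, a) = 3 (Z(n, a) = -2 + 5 = 3)
l = -4 + I*√3 (l = -4 + √(1 + (1 - 5)) = -4 + √(1 - 4) = -4 + √(-3) = -4 + I*√3 ≈ -4.0 + 1.732*I)
y = 12 - 3*I*√3 (y = -3*(-4 + I*√3) = 12 - 3*I*√3 ≈ 12.0 - 5.1962*I)
t(v, k) = -2 + (k + v)/(9*(-18 + v)) (t(v, k) = -2 + ((k + v)/(v - 18))/9 = -2 + ((k + v)/(-18 + v))/9 = -2 + (k + v)/(9*(-18 + v)))
t(-17, y)*Z(6, 1) = ((324 + (12 - 3*I*√3) - 17*(-17))/(9*(-18 - 17)))*3 = ((⅑)*(324 + (12 - 3*I*√3) + 289)/(-35))*3 = ((⅑)*(-1/35)*(625 - 3*I*√3))*3 = (-125/63 + I*√3/105)*3 = -125/21 + I*√3/35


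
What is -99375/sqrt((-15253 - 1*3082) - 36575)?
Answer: 19875*I*sqrt(190)/646 ≈ 424.08*I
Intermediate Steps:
-99375/sqrt((-15253 - 1*3082) - 36575) = -99375/sqrt((-15253 - 3082) - 36575) = -99375/sqrt(-18335 - 36575) = -99375*(-I*sqrt(190)/3230) = -(-19875)*I*sqrt(190)/646 = 19875*I*sqrt(190)/646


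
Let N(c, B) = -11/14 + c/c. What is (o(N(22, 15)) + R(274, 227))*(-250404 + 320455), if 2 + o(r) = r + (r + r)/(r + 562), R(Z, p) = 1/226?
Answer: -776549870143/6225961 ≈ -1.2473e+5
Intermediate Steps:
R(Z, p) = 1/226
N(c, B) = 3/14 (N(c, B) = -11*1/14 + 1 = -11/14 + 1 = 3/14)
o(r) = -2 + r + 2*r/(562 + r) (o(r) = -2 + (r + (r + r)/(r + 562)) = -2 + (r + (2*r)/(562 + r)) = -2 + (r + 2*r/(562 + r)) = -2 + r + 2*r/(562 + r))
(o(N(22, 15)) + R(274, 227))*(-250404 + 320455) = ((-1124 + (3/14)**2 + 562*(3/14))/(562 + 3/14) + 1/226)*(-250404 + 320455) = ((-1124 + 9/196 + 843/7)/(7871/14) + 1/226)*70051 = ((14/7871)*(-196691/196) + 1/226)*70051 = (-196691/110194 + 1/226)*70051 = -11085493/6225961*70051 = -776549870143/6225961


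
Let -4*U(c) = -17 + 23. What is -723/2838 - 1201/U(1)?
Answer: 2271569/2838 ≈ 800.41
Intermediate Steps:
U(c) = -3/2 (U(c) = -(-17 + 23)/4 = -1/4*6 = -3/2)
-723/2838 - 1201/U(1) = -723/2838 - 1201/(-3/2) = -723*1/2838 - 1201*(-2/3) = -241/946 + 2402/3 = 2271569/2838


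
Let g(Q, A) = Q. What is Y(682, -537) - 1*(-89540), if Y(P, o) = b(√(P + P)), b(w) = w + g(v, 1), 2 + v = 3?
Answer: 89541 + 2*√341 ≈ 89578.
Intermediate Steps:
v = 1 (v = -2 + 3 = 1)
b(w) = 1 + w (b(w) = w + 1 = 1 + w)
Y(P, o) = 1 + √2*√P (Y(P, o) = 1 + √(P + P) = 1 + √(2*P) = 1 + √2*√P)
Y(682, -537) - 1*(-89540) = (1 + √2*√682) - 1*(-89540) = (1 + 2*√341) + 89540 = 89541 + 2*√341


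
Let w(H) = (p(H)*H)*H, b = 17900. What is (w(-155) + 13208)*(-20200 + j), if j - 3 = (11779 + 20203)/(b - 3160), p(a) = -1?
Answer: 1609957919483/7370 ≈ 2.1845e+8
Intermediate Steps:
j = 38101/7370 (j = 3 + (11779 + 20203)/(17900 - 3160) = 3 + 31982/14740 = 3 + 31982*(1/14740) = 3 + 15991/7370 = 38101/7370 ≈ 5.1697)
w(H) = -H² (w(H) = (-H)*H = -H²)
(w(-155) + 13208)*(-20200 + j) = (-1*(-155)² + 13208)*(-20200 + 38101/7370) = (-1*24025 + 13208)*(-148835899/7370) = (-24025 + 13208)*(-148835899/7370) = -10817*(-148835899/7370) = 1609957919483/7370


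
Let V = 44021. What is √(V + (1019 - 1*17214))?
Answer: √27826 ≈ 166.81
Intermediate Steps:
√(V + (1019 - 1*17214)) = √(44021 + (1019 - 1*17214)) = √(44021 + (1019 - 17214)) = √(44021 - 16195) = √27826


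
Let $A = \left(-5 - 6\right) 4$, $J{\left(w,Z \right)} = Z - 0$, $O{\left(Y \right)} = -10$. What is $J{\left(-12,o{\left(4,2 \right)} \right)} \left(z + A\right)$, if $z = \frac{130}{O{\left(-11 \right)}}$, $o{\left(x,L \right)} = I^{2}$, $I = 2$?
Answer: $-228$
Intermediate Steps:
$o{\left(x,L \right)} = 4$ ($o{\left(x,L \right)} = 2^{2} = 4$)
$J{\left(w,Z \right)} = Z$ ($J{\left(w,Z \right)} = Z + 0 = Z$)
$z = -13$ ($z = \frac{130}{-10} = 130 \left(- \frac{1}{10}\right) = -13$)
$A = -44$ ($A = \left(-11\right) 4 = -44$)
$J{\left(-12,o{\left(4,2 \right)} \right)} \left(z + A\right) = 4 \left(-13 - 44\right) = 4 \left(-57\right) = -228$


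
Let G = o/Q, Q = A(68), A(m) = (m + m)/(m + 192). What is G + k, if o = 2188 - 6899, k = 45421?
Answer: 1238099/34 ≈ 36415.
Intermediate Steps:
A(m) = 2*m/(192 + m) (A(m) = (2*m)/(192 + m) = 2*m/(192 + m))
Q = 34/65 (Q = 2*68/(192 + 68) = 2*68/260 = 2*68*(1/260) = 34/65 ≈ 0.52308)
o = -4711
G = -306215/34 (G = -4711/34/65 = -4711*65/34 = -306215/34 ≈ -9006.3)
G + k = -306215/34 + 45421 = 1238099/34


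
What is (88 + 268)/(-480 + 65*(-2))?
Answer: -178/305 ≈ -0.58361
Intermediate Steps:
(88 + 268)/(-480 + 65*(-2)) = 356/(-480 - 130) = 356/(-610) = 356*(-1/610) = -178/305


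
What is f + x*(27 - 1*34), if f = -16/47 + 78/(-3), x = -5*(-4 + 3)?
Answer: -2883/47 ≈ -61.340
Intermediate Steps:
x = 5 (x = -5*(-1) = 5)
f = -1238/47 (f = -16*1/47 + 78*(-⅓) = -16/47 - 26 = -1238/47 ≈ -26.340)
f + x*(27 - 1*34) = -1238/47 + 5*(27 - 1*34) = -1238/47 + 5*(27 - 34) = -1238/47 + 5*(-7) = -1238/47 - 35 = -2883/47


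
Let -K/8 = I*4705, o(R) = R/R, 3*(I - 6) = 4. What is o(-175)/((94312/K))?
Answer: -103510/35367 ≈ -2.9267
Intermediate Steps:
I = 22/3 (I = 6 + (⅓)*4 = 6 + 4/3 = 22/3 ≈ 7.3333)
o(R) = 1
K = -828080/3 (K = -176*4705/3 = -8*103510/3 = -828080/3 ≈ -2.7603e+5)
o(-175)/((94312/K)) = 1/(94312/(-828080/3)) = 1/(94312*(-3/828080)) = 1/(-35367/103510) = 1*(-103510/35367) = -103510/35367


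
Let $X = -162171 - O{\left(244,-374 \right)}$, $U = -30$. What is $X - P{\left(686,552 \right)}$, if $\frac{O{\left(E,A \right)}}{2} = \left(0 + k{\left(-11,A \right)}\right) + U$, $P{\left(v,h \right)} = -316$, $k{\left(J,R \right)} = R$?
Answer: $-161047$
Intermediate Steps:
$O{\left(E,A \right)} = -60 + 2 A$ ($O{\left(E,A \right)} = 2 \left(\left(0 + A\right) - 30\right) = 2 \left(A - 30\right) = 2 \left(-30 + A\right) = -60 + 2 A$)
$X = -161363$ ($X = -162171 - \left(-60 + 2 \left(-374\right)\right) = -162171 - \left(-60 - 748\right) = -162171 - -808 = -162171 + 808 = -161363$)
$X - P{\left(686,552 \right)} = -161363 - -316 = -161363 + 316 = -161047$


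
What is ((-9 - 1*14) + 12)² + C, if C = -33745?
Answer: -33624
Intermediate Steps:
((-9 - 1*14) + 12)² + C = ((-9 - 1*14) + 12)² - 33745 = ((-9 - 14) + 12)² - 33745 = (-23 + 12)² - 33745 = (-11)² - 33745 = 121 - 33745 = -33624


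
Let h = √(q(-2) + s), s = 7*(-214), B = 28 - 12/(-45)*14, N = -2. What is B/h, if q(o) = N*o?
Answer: -238*I*√166/3735 ≈ -0.82099*I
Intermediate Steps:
q(o) = -2*o
B = 476/15 (B = 28 - 12*(-1/45)*14 = 28 + (4/15)*14 = 28 + 56/15 = 476/15 ≈ 31.733)
s = -1498
h = 3*I*√166 (h = √(-2*(-2) - 1498) = √(4 - 1498) = √(-1494) = 3*I*√166 ≈ 38.652*I)
B/h = 476/(15*((3*I*√166))) = 476*(-I*√166/498)/15 = -238*I*√166/3735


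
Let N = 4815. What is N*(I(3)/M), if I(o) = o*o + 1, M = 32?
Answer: 24075/16 ≈ 1504.7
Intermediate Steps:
I(o) = 1 + o² (I(o) = o² + 1 = 1 + o²)
N*(I(3)/M) = 4815*((1 + 3²)/32) = 4815*((1 + 9)*(1/32)) = 4815*(10*(1/32)) = 4815*(5/16) = 24075/16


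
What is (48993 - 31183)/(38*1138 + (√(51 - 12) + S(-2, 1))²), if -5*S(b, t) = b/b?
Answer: 40149528250/97574038823 + 1113125*√39/292722116469 ≈ 0.41150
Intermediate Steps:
S(b, t) = -⅕ (S(b, t) = -b/(5*b) = -⅕*1 = -⅕)
(48993 - 31183)/(38*1138 + (√(51 - 12) + S(-2, 1))²) = (48993 - 31183)/(38*1138 + (√(51 - 12) - ⅕)²) = 17810/(43244 + (√39 - ⅕)²) = 17810/(43244 + (-⅕ + √39)²)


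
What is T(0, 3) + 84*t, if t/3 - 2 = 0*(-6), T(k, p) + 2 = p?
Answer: 505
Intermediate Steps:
T(k, p) = -2 + p
t = 6 (t = 6 + 3*(0*(-6)) = 6 + 3*0 = 6 + 0 = 6)
T(0, 3) + 84*t = (-2 + 3) + 84*6 = 1 + 504 = 505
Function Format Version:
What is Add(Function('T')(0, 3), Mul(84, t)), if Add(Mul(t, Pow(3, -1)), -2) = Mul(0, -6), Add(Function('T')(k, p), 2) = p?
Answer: 505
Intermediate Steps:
Function('T')(k, p) = Add(-2, p)
t = 6 (t = Add(6, Mul(3, Mul(0, -6))) = Add(6, Mul(3, 0)) = Add(6, 0) = 6)
Add(Function('T')(0, 3), Mul(84, t)) = Add(Add(-2, 3), Mul(84, 6)) = Add(1, 504) = 505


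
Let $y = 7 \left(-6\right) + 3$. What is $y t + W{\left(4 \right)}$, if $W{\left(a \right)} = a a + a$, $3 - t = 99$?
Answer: $3764$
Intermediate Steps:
$t = -96$ ($t = 3 - 99 = -96$)
$y = -39$ ($y = -42 + 3 = -39$)
$W{\left(a \right)} = a + a^{2}$ ($W{\left(a \right)} = a^{2} + a = a + a^{2}$)
$y t + W{\left(4 \right)} = \left(-39\right) \left(-96\right) + 4 \left(1 + 4\right) = 3744 + 4 \cdot 5 = 3744 + 20 = 3764$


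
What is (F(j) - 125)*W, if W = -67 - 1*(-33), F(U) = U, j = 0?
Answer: 4250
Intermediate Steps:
W = -34 (W = -67 + 33 = -34)
(F(j) - 125)*W = (0 - 125)*(-34) = -125*(-34) = 4250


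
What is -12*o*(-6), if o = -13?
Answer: -936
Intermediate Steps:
-12*o*(-6) = -12*(-13)*(-6) = 156*(-6) = -936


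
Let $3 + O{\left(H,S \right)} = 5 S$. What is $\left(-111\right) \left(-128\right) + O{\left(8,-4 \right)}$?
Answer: $14185$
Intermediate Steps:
$O{\left(H,S \right)} = -3 + 5 S$
$\left(-111\right) \left(-128\right) + O{\left(8,-4 \right)} = \left(-111\right) \left(-128\right) + \left(-3 + 5 \left(-4\right)\right) = 14208 - 23 = 14185$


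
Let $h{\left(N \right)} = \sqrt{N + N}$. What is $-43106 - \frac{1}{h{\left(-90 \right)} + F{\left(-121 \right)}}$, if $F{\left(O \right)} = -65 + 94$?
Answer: $\frac{- 258636 \sqrt{5} + 1250075 i}{- 29 i + 6 \sqrt{5}} \approx -43106.0 + 0.013138 i$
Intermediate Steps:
$h{\left(N \right)} = \sqrt{2} \sqrt{N}$ ($h{\left(N \right)} = \sqrt{2 N} = \sqrt{2} \sqrt{N}$)
$F{\left(O \right)} = 29$
$-43106 - \frac{1}{h{\left(-90 \right)} + F{\left(-121 \right)}} = -43106 - \frac{1}{\sqrt{2} \sqrt{-90} + 29} = -43106 - \frac{1}{\sqrt{2} \cdot 3 i \sqrt{10} + 29} = -43106 - \frac{1}{6 i \sqrt{5} + 29} = -43106 - \frac{1}{29 + 6 i \sqrt{5}}$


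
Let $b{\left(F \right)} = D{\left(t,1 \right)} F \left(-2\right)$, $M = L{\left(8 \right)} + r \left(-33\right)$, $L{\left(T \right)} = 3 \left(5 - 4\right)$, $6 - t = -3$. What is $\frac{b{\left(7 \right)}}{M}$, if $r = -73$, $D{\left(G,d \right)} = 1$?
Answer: $- \frac{7}{1206} \approx -0.0058043$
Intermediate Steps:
$t = 9$ ($t = 6 - -3 = 6 + 3 = 9$)
$L{\left(T \right)} = 3$ ($L{\left(T \right)} = 3 \cdot 1 = 3$)
$M = 2412$ ($M = 3 - -2409 = 3 + 2409 = 2412$)
$b{\left(F \right)} = - 2 F$ ($b{\left(F \right)} = 1 F \left(-2\right) = F \left(-2\right) = - 2 F$)
$\frac{b{\left(7 \right)}}{M} = \frac{\left(-2\right) 7}{2412} = \left(-14\right) \frac{1}{2412} = - \frac{7}{1206}$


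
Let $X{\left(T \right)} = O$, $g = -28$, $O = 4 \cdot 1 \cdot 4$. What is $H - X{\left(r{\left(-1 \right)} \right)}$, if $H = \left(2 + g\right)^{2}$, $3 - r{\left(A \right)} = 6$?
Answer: $660$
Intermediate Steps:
$O = 16$ ($O = 4 \cdot 4 = 16$)
$r{\left(A \right)} = -3$ ($r{\left(A \right)} = 3 - 6 = -3$)
$X{\left(T \right)} = 16$
$H = 676$ ($H = \left(2 - 28\right)^{2} = \left(-26\right)^{2} = 676$)
$H - X{\left(r{\left(-1 \right)} \right)} = 676 - 16 = 660$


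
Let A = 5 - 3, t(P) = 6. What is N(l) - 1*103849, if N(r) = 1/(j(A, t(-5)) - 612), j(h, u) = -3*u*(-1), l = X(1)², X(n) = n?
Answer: -61686307/594 ≈ -1.0385e+5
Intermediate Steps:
A = 2
l = 1 (l = 1² = 1)
j(h, u) = 3*u
N(r) = -1/594 (N(r) = 1/(3*6 - 612) = 1/(18 - 612) = 1/(-594) = -1/594)
N(l) - 1*103849 = -1/594 - 1*103849 = -1/594 - 103849 = -61686307/594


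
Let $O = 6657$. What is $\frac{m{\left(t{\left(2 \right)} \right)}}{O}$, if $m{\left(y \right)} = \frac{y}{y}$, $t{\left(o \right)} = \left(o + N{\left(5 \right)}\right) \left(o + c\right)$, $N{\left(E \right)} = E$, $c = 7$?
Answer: $\frac{1}{6657} \approx 0.00015022$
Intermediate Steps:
$t{\left(o \right)} = \left(5 + o\right) \left(7 + o\right)$ ($t{\left(o \right)} = \left(o + 5\right) \left(o + 7\right) = \left(5 + o\right) \left(7 + o\right)$)
$m{\left(y \right)} = 1$
$\frac{m{\left(t{\left(2 \right)} \right)}}{O} = 1 \cdot \frac{1}{6657} = \frac{1}{6657}$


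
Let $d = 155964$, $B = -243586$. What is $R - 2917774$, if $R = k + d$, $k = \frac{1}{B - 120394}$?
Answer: $- \frac{1005243603801}{363980} \approx -2.7618 \cdot 10^{6}$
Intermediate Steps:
$k = - \frac{1}{363980}$ ($k = \frac{1}{-243586 - 120394} = \frac{1}{-363980} = - \frac{1}{363980} \approx -2.7474 \cdot 10^{-6}$)
$R = \frac{56767776719}{363980}$ ($R = - \frac{1}{363980} + 155964 = \frac{56767776719}{363980} \approx 1.5596 \cdot 10^{5}$)
$R - 2917774 = \frac{56767776719}{363980} - 2917774 = - \frac{1005243603801}{363980}$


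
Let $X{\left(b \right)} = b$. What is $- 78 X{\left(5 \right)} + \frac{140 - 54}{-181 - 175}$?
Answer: $- \frac{69463}{178} \approx -390.24$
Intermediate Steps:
$- 78 X{\left(5 \right)} + \frac{140 - 54}{-181 - 175} = \left(-78\right) 5 + \frac{140 - 54}{-181 - 175} = -390 + \frac{86}{-356} = -390 + 86 \left(- \frac{1}{356}\right) = -390 - \frac{43}{178} = - \frac{69463}{178}$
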